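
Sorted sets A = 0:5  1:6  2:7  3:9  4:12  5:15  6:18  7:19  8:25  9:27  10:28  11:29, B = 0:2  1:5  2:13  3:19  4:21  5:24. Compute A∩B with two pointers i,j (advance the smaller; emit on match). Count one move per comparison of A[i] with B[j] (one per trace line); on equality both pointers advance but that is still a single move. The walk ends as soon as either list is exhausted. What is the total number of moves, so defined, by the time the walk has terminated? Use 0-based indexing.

i=0 j=0: 5>2, j++
i=0 j=1: 5==5 emit, i++,j++
i=1 j=2: 6<13, i++
i=2 j=2: 7<13, i++
i=3 j=2: 9<13, i++
i=4 j=2: 12<13, i++
i=5 j=2: 15>13, j++
i=5 j=3: 15<19, i++
i=6 j=3: 18<19, i++
i=7 j=3: 19==19 emit, i++,j++
i=8 j=4: 25>21, j++
i=8 j=5: 25>24, j++

12 moves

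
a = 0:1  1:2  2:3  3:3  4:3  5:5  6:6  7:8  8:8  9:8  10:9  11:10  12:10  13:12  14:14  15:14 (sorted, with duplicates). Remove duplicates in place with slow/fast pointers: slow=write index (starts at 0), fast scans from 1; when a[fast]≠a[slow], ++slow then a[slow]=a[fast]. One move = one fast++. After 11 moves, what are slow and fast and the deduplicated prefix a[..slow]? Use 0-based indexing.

slow=7, fast=12, prefix=[1, 2, 3, 5, 6, 8, 9, 10]

slow=0 fast=1: a[fast]=2≠a[slow]=1 write a[1]=2, slow++,fast++
slow=1 fast=2: a[fast]=3≠a[slow]=2 write a[2]=3, slow++,fast++
slow=2 fast=3: a[fast]=3=a[slow] dup, fast++
slow=2 fast=4: a[fast]=3=a[slow] dup, fast++
slow=2 fast=5: a[fast]=5≠a[slow]=3 write a[3]=5, slow++,fast++
slow=3 fast=6: a[fast]=6≠a[slow]=5 write a[4]=6, slow++,fast++
slow=4 fast=7: a[fast]=8≠a[slow]=6 write a[5]=8, slow++,fast++
slow=5 fast=8: a[fast]=8=a[slow] dup, fast++
slow=5 fast=9: a[fast]=8=a[slow] dup, fast++
slow=5 fast=10: a[fast]=9≠a[slow]=8 write a[6]=9, slow++,fast++
slow=6 fast=11: a[fast]=10≠a[slow]=9 write a[7]=10, slow++,fast++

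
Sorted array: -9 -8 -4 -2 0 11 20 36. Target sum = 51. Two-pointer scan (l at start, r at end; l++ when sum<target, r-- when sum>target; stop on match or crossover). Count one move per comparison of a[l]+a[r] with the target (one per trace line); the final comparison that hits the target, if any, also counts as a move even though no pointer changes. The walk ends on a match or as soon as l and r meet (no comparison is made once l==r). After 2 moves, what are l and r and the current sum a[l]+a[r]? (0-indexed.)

[0,7] -9+36=27 <51 → l++
[1,7] -8+36=28 <51 → l++

l=2, r=7, sum=32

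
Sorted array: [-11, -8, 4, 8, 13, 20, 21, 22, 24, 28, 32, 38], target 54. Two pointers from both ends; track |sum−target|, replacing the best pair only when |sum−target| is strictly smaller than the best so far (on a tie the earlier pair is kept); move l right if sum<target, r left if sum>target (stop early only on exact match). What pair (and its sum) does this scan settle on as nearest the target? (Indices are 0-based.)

[0,11] -11+38=27 d=27 * → l++
[1,11] -8+38=30 d=24 * → l++
[2,11] 4+38=42 d=12 * → l++
[3,11] 8+38=46 d=8 * → l++
[4,11] 13+38=51 d=3 * → l++
[5,11] 20+38=58 d=4 → r--
[5,10] 20+32=52 d=2 * → l++
[6,10] 21+32=53 d=1 * → l++
[7,10] 22+32=54 d=0 * → stop

pair (22, 32) with sum 54 (|Δ|=0)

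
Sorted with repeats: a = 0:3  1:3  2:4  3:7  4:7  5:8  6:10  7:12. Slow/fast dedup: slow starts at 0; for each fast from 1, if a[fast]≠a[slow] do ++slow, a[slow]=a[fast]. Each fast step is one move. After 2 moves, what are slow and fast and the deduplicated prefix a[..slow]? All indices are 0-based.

slow=0 fast=1: a[fast]=3=a[slow] dup, fast++
slow=0 fast=2: a[fast]=4≠a[slow]=3 write a[1]=4, slow++,fast++

slow=1, fast=3, prefix=[3, 4]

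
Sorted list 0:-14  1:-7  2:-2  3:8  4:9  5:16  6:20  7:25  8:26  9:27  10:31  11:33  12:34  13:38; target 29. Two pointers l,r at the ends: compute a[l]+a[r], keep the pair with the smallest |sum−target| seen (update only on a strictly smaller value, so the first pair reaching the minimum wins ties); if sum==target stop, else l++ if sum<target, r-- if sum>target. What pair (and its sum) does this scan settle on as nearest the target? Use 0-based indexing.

[0,13] -14+38=24 d=5 * → l++
[1,13] -7+38=31 d=2 * → r--
[1,12] -7+34=27 d=2 → l++
[2,12] -2+34=32 d=3 → r--
[2,11] -2+33=31 d=2 → r--
[2,10] -2+31=29 d=0 * → stop

pair (-2, 31) with sum 29 (|Δ|=0)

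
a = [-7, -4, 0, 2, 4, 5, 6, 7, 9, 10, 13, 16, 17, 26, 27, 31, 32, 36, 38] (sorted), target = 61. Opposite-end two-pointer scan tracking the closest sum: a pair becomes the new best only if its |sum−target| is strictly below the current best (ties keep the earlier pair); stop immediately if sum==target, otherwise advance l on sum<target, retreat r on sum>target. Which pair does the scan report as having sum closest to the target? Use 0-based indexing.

pair (26, 36) with sum 62 (|Δ|=1)

[0,18] -7+38=31 d=30 * → l++
[1,18] -4+38=34 d=27 * → l++
[2,18] 0+38=38 d=23 * → l++
[3,18] 2+38=40 d=21 * → l++
[4,18] 4+38=42 d=19 * → l++
[5,18] 5+38=43 d=18 * → l++
[6,18] 6+38=44 d=17 * → l++
[7,18] 7+38=45 d=16 * → l++
[8,18] 9+38=47 d=14 * → l++
[9,18] 10+38=48 d=13 * → l++
[10,18] 13+38=51 d=10 * → l++
[11,18] 16+38=54 d=7 * → l++
[12,18] 17+38=55 d=6 * → l++
[13,18] 26+38=64 d=3 * → r--
[13,17] 26+36=62 d=1 * → r--
[13,16] 26+32=58 d=3 → l++
[14,16] 27+32=59 d=2 → l++
[15,16] 31+32=63 d=2 → r--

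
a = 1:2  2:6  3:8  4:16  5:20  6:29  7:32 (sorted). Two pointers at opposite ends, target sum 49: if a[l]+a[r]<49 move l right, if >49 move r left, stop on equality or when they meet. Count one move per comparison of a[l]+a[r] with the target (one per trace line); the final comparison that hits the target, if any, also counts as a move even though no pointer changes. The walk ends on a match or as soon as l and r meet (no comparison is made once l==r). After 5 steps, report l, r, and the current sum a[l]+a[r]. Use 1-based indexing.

l=1 r=7: 2+32=34 <49, l++
l=2 r=7: 6+32=38 <49, l++
l=3 r=7: 8+32=40 <49, l++
l=4 r=7: 16+32=48 <49, l++
l=5 r=7: 20+32=52 >49, r--

l=5, r=6, sum=49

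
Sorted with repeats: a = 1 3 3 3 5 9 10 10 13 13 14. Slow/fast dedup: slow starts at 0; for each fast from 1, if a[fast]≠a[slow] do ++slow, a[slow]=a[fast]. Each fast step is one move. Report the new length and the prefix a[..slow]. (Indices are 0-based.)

(s=0,f=1) a[fast]=3≠a[slow]=1 write a[1]=3 → slow++,fast++
(s=1,f=2) a[fast]=3=a[slow] dup → fast++
(s=1,f=3) a[fast]=3=a[slow] dup → fast++
(s=1,f=4) a[fast]=5≠a[slow]=3 write a[2]=5 → slow++,fast++
(s=2,f=5) a[fast]=9≠a[slow]=5 write a[3]=9 → slow++,fast++
(s=3,f=6) a[fast]=10≠a[slow]=9 write a[4]=10 → slow++,fast++
(s=4,f=7) a[fast]=10=a[slow] dup → fast++
(s=4,f=8) a[fast]=13≠a[slow]=10 write a[5]=13 → slow++,fast++
(s=5,f=9) a[fast]=13=a[slow] dup → fast++
(s=5,f=10) a[fast]=14≠a[slow]=13 write a[6]=14 → slow++,fast++

length 7; prefix = [1, 3, 5, 9, 10, 13, 14]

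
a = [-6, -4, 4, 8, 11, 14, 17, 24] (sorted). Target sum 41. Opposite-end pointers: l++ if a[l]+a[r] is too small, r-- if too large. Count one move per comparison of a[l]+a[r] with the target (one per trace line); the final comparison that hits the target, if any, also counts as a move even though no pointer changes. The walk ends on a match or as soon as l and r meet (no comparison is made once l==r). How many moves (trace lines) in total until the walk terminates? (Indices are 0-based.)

[0,7] -6+24=18 <41 → l++
[1,7] -4+24=20 <41 → l++
[2,7] 4+24=28 <41 → l++
[3,7] 8+24=32 <41 → l++
[4,7] 11+24=35 <41 → l++
[5,7] 14+24=38 <41 → l++
[6,7] 17+24=41 → found

7 moves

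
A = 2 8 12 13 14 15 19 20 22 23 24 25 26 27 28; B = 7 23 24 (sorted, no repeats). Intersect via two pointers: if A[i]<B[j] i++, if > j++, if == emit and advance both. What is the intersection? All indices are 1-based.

intersection = [23, 24]

i=1 j=1: 2<7, i++
i=2 j=1: 8>7, j++
i=2 j=2: 8<23, i++
i=3 j=2: 12<23, i++
i=4 j=2: 13<23, i++
i=5 j=2: 14<23, i++
i=6 j=2: 15<23, i++
i=7 j=2: 19<23, i++
i=8 j=2: 20<23, i++
i=9 j=2: 22<23, i++
i=10 j=2: 23==23 emit, i++,j++
i=11 j=3: 24==24 emit, i++,j++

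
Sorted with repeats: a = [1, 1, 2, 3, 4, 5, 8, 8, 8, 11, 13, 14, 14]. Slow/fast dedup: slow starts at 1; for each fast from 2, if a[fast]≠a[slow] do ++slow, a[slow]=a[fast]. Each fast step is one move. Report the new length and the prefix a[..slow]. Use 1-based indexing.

(s=1,f=2) a[fast]=1=a[slow] dup → fast++
(s=1,f=3) a[fast]=2≠a[slow]=1 write a[2]=2 → slow++,fast++
(s=2,f=4) a[fast]=3≠a[slow]=2 write a[3]=3 → slow++,fast++
(s=3,f=5) a[fast]=4≠a[slow]=3 write a[4]=4 → slow++,fast++
(s=4,f=6) a[fast]=5≠a[slow]=4 write a[5]=5 → slow++,fast++
(s=5,f=7) a[fast]=8≠a[slow]=5 write a[6]=8 → slow++,fast++
(s=6,f=8) a[fast]=8=a[slow] dup → fast++
(s=6,f=9) a[fast]=8=a[slow] dup → fast++
(s=6,f=10) a[fast]=11≠a[slow]=8 write a[7]=11 → slow++,fast++
(s=7,f=11) a[fast]=13≠a[slow]=11 write a[8]=13 → slow++,fast++
(s=8,f=12) a[fast]=14≠a[slow]=13 write a[9]=14 → slow++,fast++
(s=9,f=13) a[fast]=14=a[slow] dup → fast++

length 9; prefix = [1, 2, 3, 4, 5, 8, 11, 13, 14]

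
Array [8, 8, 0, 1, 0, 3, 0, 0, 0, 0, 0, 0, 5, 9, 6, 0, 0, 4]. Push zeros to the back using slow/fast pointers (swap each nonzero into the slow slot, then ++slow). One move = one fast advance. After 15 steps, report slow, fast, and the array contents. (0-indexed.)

(s=0,f=0) a[fast]=8≠0 swap→a[0]=8 → slow++,fast++
(s=1,f=1) a[fast]=8≠0 swap→a[1]=8 → slow++,fast++
(s=2,f=2) a[fast]=0 → fast++
(s=2,f=3) a[fast]=1≠0 swap→a[2]=1 → slow++,fast++
(s=3,f=4) a[fast]=0 → fast++
(s=3,f=5) a[fast]=3≠0 swap→a[3]=3 → slow++,fast++
(s=4,f=6) a[fast]=0 → fast++
(s=4,f=7) a[fast]=0 → fast++
(s=4,f=8) a[fast]=0 → fast++
(s=4,f=9) a[fast]=0 → fast++
(s=4,f=10) a[fast]=0 → fast++
(s=4,f=11) a[fast]=0 → fast++
(s=4,f=12) a[fast]=5≠0 swap→a[4]=5 → slow++,fast++
(s=5,f=13) a[fast]=9≠0 swap→a[5]=9 → slow++,fast++
(s=6,f=14) a[fast]=6≠0 swap→a[6]=6 → slow++,fast++

slow=7, fast=15, a=[8, 8, 1, 3, 5, 9, 6, 0, 0, 0, 0, 0, 0, 0, 0, 0, 0, 4]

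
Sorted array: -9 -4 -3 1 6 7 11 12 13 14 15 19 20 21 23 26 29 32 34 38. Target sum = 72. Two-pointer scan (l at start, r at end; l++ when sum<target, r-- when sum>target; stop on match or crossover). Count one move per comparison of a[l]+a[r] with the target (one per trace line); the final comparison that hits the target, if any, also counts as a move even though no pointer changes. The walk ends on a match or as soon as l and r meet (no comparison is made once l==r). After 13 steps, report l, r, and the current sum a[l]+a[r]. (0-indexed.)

l=13, r=19, sum=59

l=0 r=19: -9+38=29 <72, l++
l=1 r=19: -4+38=34 <72, l++
l=2 r=19: -3+38=35 <72, l++
l=3 r=19: 1+38=39 <72, l++
l=4 r=19: 6+38=44 <72, l++
l=5 r=19: 7+38=45 <72, l++
l=6 r=19: 11+38=49 <72, l++
l=7 r=19: 12+38=50 <72, l++
l=8 r=19: 13+38=51 <72, l++
l=9 r=19: 14+38=52 <72, l++
l=10 r=19: 15+38=53 <72, l++
l=11 r=19: 19+38=57 <72, l++
l=12 r=19: 20+38=58 <72, l++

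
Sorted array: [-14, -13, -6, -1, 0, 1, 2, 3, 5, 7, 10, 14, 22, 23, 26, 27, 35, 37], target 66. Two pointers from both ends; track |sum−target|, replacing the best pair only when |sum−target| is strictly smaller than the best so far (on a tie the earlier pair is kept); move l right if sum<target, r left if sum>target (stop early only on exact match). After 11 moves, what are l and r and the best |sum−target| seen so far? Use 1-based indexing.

l=1 r=18: -14+37=23 d=43 *, l++
l=2 r=18: -13+37=24 d=42 *, l++
l=3 r=18: -6+37=31 d=35 *, l++
l=4 r=18: -1+37=36 d=30 *, l++
l=5 r=18: 0+37=37 d=29 *, l++
l=6 r=18: 1+37=38 d=28 *, l++
l=7 r=18: 2+37=39 d=27 *, l++
l=8 r=18: 3+37=40 d=26 *, l++
l=9 r=18: 5+37=42 d=24 *, l++
l=10 r=18: 7+37=44 d=22 *, l++
l=11 r=18: 10+37=47 d=19 *, l++

l=12, r=18, best |Δ|=19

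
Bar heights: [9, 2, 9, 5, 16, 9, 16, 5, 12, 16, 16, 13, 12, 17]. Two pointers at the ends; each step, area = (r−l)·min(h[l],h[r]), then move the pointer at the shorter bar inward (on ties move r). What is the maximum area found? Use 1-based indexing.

max area = 144

[1,14] min(9,17)*13=117 best=117 * → l++
[2,14] min(2,17)*12=24 best=117 → l++
[3,14] min(9,17)*11=99 best=117 → l++
[4,14] min(5,17)*10=50 best=117 → l++
[5,14] min(16,17)*9=144 best=144 * → l++
[6,14] min(9,17)*8=72 best=144 → l++
[7,14] min(16,17)*7=112 best=144 → l++
[8,14] min(5,17)*6=30 best=144 → l++
[9,14] min(12,17)*5=60 best=144 → l++
[10,14] min(16,17)*4=64 best=144 → l++
[11,14] min(16,17)*3=48 best=144 → l++
[12,14] min(13,17)*2=26 best=144 → l++
[13,14] min(12,17)*1=12 best=144 → l++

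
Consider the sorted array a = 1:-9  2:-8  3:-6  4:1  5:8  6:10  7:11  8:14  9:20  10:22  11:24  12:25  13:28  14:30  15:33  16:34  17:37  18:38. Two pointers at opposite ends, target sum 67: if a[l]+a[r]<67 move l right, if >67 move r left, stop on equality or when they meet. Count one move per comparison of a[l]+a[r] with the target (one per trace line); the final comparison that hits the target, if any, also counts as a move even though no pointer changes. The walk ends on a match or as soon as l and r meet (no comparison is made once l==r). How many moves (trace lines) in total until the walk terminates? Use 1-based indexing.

15 moves

[1,18] -9+38=29 <67 → l++
[2,18] -8+38=30 <67 → l++
[3,18] -6+38=32 <67 → l++
[4,18] 1+38=39 <67 → l++
[5,18] 8+38=46 <67 → l++
[6,18] 10+38=48 <67 → l++
[7,18] 11+38=49 <67 → l++
[8,18] 14+38=52 <67 → l++
[9,18] 20+38=58 <67 → l++
[10,18] 22+38=60 <67 → l++
[11,18] 24+38=62 <67 → l++
[12,18] 25+38=63 <67 → l++
[13,18] 28+38=66 <67 → l++
[14,18] 30+38=68 >67 → r--
[14,17] 30+37=67 → found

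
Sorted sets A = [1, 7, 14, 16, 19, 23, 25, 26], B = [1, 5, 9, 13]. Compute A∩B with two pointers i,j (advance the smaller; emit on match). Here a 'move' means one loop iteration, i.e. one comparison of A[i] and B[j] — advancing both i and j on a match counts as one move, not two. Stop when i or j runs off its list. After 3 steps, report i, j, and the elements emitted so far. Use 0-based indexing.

i=2, j=2, emitted=[1]

i=0 j=0: 1==1 emit, i++,j++
i=1 j=1: 7>5, j++
i=1 j=2: 7<9, i++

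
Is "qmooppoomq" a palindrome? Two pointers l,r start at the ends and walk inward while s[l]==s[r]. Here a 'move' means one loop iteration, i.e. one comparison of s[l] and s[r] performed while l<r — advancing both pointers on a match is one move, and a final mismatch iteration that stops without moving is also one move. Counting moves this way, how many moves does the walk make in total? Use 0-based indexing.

l=0 r=9: 'q'=='q', l++,r--
l=1 r=8: 'm'=='m', l++,r--
l=2 r=7: 'o'=='o', l++,r--
l=3 r=6: 'o'=='o', l++,r--
l=4 r=5: 'p'=='p', l++,r--

5 moves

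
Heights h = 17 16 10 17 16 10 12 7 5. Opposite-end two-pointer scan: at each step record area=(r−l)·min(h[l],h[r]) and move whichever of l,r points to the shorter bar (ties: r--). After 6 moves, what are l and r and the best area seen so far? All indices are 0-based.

l=0, r=2, best area=72

[0,8] min(17,5)*8=40 best=40 * → r--
[0,7] min(17,7)*7=49 best=49 * → r--
[0,6] min(17,12)*6=72 best=72 * → r--
[0,5] min(17,10)*5=50 best=72 → r--
[0,4] min(17,16)*4=64 best=72 → r--
[0,3] min(17,17)*3=51 best=72 → r--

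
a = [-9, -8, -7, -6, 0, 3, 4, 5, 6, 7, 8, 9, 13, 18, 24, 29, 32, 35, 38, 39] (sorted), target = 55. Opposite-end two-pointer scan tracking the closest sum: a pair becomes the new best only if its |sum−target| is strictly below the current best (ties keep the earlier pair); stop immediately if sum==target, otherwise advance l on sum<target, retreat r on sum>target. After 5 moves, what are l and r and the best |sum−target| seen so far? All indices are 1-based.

l=6, r=20, best |Δ|=16

[1,20] -9+39=30 d=25 * → l++
[2,20] -8+39=31 d=24 * → l++
[3,20] -7+39=32 d=23 * → l++
[4,20] -6+39=33 d=22 * → l++
[5,20] 0+39=39 d=16 * → l++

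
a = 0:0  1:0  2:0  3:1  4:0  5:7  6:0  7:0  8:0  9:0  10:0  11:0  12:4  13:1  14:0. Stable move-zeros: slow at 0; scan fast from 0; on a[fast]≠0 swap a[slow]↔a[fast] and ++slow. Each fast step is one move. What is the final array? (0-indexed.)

[1, 7, 4, 1, 0, 0, 0, 0, 0, 0, 0, 0, 0, 0, 0]

(s=0,f=0) a[fast]=0 → fast++
(s=0,f=1) a[fast]=0 → fast++
(s=0,f=2) a[fast]=0 → fast++
(s=0,f=3) a[fast]=1≠0 swap→a[0]=1 → slow++,fast++
(s=1,f=4) a[fast]=0 → fast++
(s=1,f=5) a[fast]=7≠0 swap→a[1]=7 → slow++,fast++
(s=2,f=6) a[fast]=0 → fast++
(s=2,f=7) a[fast]=0 → fast++
(s=2,f=8) a[fast]=0 → fast++
(s=2,f=9) a[fast]=0 → fast++
(s=2,f=10) a[fast]=0 → fast++
(s=2,f=11) a[fast]=0 → fast++
(s=2,f=12) a[fast]=4≠0 swap→a[2]=4 → slow++,fast++
(s=3,f=13) a[fast]=1≠0 swap→a[3]=1 → slow++,fast++
(s=4,f=14) a[fast]=0 → fast++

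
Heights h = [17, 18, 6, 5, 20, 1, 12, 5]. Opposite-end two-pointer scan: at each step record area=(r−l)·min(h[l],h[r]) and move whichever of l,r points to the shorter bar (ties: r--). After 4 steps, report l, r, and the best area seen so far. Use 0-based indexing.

l=0 r=7: min(17,5)*7=35 best=35 *, r--
l=0 r=6: min(17,12)*6=72 best=72 *, r--
l=0 r=5: min(17,1)*5=5 best=72, r--
l=0 r=4: min(17,20)*4=68 best=72, l++

l=1, r=4, best area=72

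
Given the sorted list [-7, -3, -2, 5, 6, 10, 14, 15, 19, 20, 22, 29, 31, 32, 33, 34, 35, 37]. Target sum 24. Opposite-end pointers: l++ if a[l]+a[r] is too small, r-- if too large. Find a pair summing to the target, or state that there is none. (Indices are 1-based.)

(-7, 31)

[1,18] -7+37=30 >24 → r--
[1,17] -7+35=28 >24 → r--
[1,16] -7+34=27 >24 → r--
[1,15] -7+33=26 >24 → r--
[1,14] -7+32=25 >24 → r--
[1,13] -7+31=24 → found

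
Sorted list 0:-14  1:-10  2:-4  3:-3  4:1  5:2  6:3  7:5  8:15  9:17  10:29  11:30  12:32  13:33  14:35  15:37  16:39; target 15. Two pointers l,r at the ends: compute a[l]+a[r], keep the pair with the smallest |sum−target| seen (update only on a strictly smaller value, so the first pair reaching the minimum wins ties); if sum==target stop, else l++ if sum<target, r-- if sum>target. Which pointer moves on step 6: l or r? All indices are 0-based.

r

l=0 r=16: -14+39=25 d=10 *, r--
l=0 r=15: -14+37=23 d=8 *, r--
l=0 r=14: -14+35=21 d=6 *, r--
l=0 r=13: -14+33=19 d=4 *, r--
l=0 r=12: -14+32=18 d=3 *, r--
l=0 r=11: -14+30=16 d=1 *, r--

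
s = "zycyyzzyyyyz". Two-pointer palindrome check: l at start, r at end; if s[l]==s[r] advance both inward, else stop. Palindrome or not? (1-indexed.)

[1,12] 'z'=='z' → l++,r--
[2,11] 'y'=='y' → l++,r--
[3,10] 'c'!='y' → stop

not a palindrome (mismatch at 3,10)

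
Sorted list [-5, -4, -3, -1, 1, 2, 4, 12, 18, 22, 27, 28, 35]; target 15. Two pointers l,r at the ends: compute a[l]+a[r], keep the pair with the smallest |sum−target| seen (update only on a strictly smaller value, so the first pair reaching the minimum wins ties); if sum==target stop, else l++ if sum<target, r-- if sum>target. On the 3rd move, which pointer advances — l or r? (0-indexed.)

r

[0,12] -5+35=30 d=15 * → r--
[0,11] -5+28=23 d=8 * → r--
[0,10] -5+27=22 d=7 * → r--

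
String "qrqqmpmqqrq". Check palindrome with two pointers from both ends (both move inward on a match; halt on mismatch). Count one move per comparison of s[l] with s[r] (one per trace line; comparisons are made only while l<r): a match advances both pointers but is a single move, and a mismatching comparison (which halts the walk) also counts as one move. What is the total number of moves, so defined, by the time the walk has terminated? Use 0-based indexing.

[0,10] 'q'=='q' → l++,r--
[1,9] 'r'=='r' → l++,r--
[2,8] 'q'=='q' → l++,r--
[3,7] 'q'=='q' → l++,r--
[4,6] 'm'=='m' → l++,r--

5 moves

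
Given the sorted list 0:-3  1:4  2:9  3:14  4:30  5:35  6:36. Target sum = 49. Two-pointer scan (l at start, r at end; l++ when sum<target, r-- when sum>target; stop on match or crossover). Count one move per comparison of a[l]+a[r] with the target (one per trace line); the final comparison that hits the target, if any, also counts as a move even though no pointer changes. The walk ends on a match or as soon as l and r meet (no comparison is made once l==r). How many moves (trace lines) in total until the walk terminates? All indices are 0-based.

5 moves

[0,6] -3+36=33 <49 → l++
[1,6] 4+36=40 <49 → l++
[2,6] 9+36=45 <49 → l++
[3,6] 14+36=50 >49 → r--
[3,5] 14+35=49 → found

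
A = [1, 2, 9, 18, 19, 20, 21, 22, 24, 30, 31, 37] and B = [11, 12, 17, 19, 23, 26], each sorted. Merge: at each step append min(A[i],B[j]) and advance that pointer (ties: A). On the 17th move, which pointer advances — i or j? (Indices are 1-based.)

i

i=1 j=1: A[i]=1<=B[j]=11 take 1, i++
i=2 j=1: A[i]=2<=B[j]=11 take 2, i++
i=3 j=1: A[i]=9<=B[j]=11 take 9, i++
i=4 j=1: A[i]=18>B[j]=11 take 11, j++
i=4 j=2: A[i]=18>B[j]=12 take 12, j++
i=4 j=3: A[i]=18>B[j]=17 take 17, j++
i=4 j=4: A[i]=18<=B[j]=19 take 18, i++
i=5 j=4: A[i]=19<=B[j]=19 take 19, i++
i=6 j=4: A[i]=20>B[j]=19 take 19, j++
i=6 j=5: A[i]=20<=B[j]=23 take 20, i++
i=7 j=5: A[i]=21<=B[j]=23 take 21, i++
i=8 j=5: A[i]=22<=B[j]=23 take 22, i++
i=9 j=5: A[i]=24>B[j]=23 take 23, j++
i=9 j=6: A[i]=24<=B[j]=26 take 24, i++
i=10 j=6: A[i]=30>B[j]=26 take 26, j++
i=10 j=7: B done, take A[i]=30, i++
i=11 j=7: B done, take A[i]=31, i++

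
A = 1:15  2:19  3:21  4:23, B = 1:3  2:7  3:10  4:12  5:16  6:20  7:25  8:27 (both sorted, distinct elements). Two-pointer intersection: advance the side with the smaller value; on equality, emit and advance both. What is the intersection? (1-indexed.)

i=1 j=1: 15>3, j++
i=1 j=2: 15>7, j++
i=1 j=3: 15>10, j++
i=1 j=4: 15>12, j++
i=1 j=5: 15<16, i++
i=2 j=5: 19>16, j++
i=2 j=6: 19<20, i++
i=3 j=6: 21>20, j++
i=3 j=7: 21<25, i++
i=4 j=7: 23<25, i++

intersection = []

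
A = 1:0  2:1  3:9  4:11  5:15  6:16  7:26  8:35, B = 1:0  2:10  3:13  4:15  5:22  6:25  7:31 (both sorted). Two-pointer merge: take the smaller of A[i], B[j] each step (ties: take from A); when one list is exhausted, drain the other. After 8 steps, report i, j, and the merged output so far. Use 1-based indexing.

[i=1,j=1] A[i]=0<=B[j]=0 take 0 → i++
[i=2,j=1] A[i]=1>B[j]=0 take 0 → j++
[i=2,j=2] A[i]=1<=B[j]=10 take 1 → i++
[i=3,j=2] A[i]=9<=B[j]=10 take 9 → i++
[i=4,j=2] A[i]=11>B[j]=10 take 10 → j++
[i=4,j=3] A[i]=11<=B[j]=13 take 11 → i++
[i=5,j=3] A[i]=15>B[j]=13 take 13 → j++
[i=5,j=4] A[i]=15<=B[j]=15 take 15 → i++

i=6, j=4, merged so far=[0, 0, 1, 9, 10, 11, 13, 15]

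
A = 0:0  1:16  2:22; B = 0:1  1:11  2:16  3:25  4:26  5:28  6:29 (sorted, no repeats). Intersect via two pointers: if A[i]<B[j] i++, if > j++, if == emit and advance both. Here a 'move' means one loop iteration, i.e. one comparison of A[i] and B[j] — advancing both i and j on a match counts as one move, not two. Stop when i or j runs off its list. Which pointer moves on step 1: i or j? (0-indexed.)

i=0 j=0: 0<1, i++

i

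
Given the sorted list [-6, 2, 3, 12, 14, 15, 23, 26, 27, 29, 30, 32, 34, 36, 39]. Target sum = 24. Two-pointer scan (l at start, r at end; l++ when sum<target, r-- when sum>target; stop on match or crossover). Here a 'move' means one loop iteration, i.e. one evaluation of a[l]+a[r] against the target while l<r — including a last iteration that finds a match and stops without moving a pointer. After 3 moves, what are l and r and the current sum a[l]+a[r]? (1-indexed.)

[1,15] -6+39=33 >24 → r--
[1,14] -6+36=30 >24 → r--
[1,13] -6+34=28 >24 → r--

l=1, r=12, sum=26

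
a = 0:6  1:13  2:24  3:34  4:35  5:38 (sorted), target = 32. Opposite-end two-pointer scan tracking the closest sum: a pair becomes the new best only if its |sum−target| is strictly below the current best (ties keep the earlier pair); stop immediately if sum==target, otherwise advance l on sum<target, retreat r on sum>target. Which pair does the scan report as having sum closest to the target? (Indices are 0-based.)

[0,5] 6+38=44 d=12 * → r--
[0,4] 6+35=41 d=9 * → r--
[0,3] 6+34=40 d=8 * → r--
[0,2] 6+24=30 d=2 * → l++
[1,2] 13+24=37 d=5 → r--

pair (6, 24) with sum 30 (|Δ|=2)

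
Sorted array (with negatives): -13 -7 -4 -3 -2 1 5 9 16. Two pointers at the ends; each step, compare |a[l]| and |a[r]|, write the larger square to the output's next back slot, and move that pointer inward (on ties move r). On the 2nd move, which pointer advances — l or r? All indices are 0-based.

[0,8] |-13|<=|16| out[8]=256 → r--
[0,7] |-13|>|9| out[7]=169 → l++

l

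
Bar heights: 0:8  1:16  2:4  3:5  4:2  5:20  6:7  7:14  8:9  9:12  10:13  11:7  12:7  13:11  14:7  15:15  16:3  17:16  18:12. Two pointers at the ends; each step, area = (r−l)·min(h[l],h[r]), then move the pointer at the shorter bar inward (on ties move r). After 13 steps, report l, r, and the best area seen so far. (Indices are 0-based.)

l=0 r=18: min(8,12)*18=144 best=144 *, l++
l=1 r=18: min(16,12)*17=204 best=204 *, r--
l=1 r=17: min(16,16)*16=256 best=256 *, r--
l=1 r=16: min(16,3)*15=45 best=256, r--
l=1 r=15: min(16,15)*14=210 best=256, r--
l=1 r=14: min(16,7)*13=91 best=256, r--
l=1 r=13: min(16,11)*12=132 best=256, r--
l=1 r=12: min(16,7)*11=77 best=256, r--
l=1 r=11: min(16,7)*10=70 best=256, r--
l=1 r=10: min(16,13)*9=117 best=256, r--
l=1 r=9: min(16,12)*8=96 best=256, r--
l=1 r=8: min(16,9)*7=63 best=256, r--
l=1 r=7: min(16,14)*6=84 best=256, r--

l=1, r=6, best area=256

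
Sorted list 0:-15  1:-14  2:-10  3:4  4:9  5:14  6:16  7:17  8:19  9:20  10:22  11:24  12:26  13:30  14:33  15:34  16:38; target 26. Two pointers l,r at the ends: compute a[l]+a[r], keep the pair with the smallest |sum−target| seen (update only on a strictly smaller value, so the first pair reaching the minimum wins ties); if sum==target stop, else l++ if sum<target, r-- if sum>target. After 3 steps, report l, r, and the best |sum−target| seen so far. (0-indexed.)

[0,16] -15+38=23 d=3 * → l++
[1,16] -14+38=24 d=2 * → l++
[2,16] -10+38=28 d=2 → r--

l=2, r=15, best |Δ|=2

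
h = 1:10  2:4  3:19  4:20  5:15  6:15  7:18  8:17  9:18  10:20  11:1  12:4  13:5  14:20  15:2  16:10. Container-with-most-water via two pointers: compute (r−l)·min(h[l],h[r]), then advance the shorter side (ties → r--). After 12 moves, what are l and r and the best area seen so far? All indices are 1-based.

[1,16] min(10,10)*15=150 best=150 * → r--
[1,15] min(10,2)*14=28 best=150 → r--
[1,14] min(10,20)*13=130 best=150 → l++
[2,14] min(4,20)*12=48 best=150 → l++
[3,14] min(19,20)*11=209 best=209 * → l++
[4,14] min(20,20)*10=200 best=209 → r--
[4,13] min(20,5)*9=45 best=209 → r--
[4,12] min(20,4)*8=32 best=209 → r--
[4,11] min(20,1)*7=7 best=209 → r--
[4,10] min(20,20)*6=120 best=209 → r--
[4,9] min(20,18)*5=90 best=209 → r--
[4,8] min(20,17)*4=68 best=209 → r--

l=4, r=7, best area=209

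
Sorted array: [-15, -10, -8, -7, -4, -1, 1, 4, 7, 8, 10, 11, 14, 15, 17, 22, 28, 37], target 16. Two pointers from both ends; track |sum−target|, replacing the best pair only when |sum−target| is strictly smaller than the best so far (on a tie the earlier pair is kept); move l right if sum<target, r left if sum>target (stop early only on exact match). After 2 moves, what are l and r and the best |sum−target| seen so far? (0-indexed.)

l=0 r=17: -15+37=22 d=6 *, r--
l=0 r=16: -15+28=13 d=3 *, l++

l=1, r=16, best |Δ|=3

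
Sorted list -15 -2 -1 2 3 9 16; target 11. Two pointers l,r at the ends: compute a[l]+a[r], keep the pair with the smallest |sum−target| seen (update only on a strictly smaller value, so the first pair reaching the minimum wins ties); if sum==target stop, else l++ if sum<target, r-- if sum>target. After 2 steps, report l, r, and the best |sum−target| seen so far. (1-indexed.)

l=2, r=6, best |Δ|=3

[1,7] -15+16=1 d=10 * → l++
[2,7] -2+16=14 d=3 * → r--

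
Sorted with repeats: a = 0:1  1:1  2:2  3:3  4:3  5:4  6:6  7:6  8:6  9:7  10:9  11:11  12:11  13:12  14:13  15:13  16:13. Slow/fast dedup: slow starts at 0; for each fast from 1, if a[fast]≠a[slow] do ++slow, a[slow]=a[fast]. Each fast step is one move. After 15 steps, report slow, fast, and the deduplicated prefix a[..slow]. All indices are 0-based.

(s=0,f=1) a[fast]=1=a[slow] dup → fast++
(s=0,f=2) a[fast]=2≠a[slow]=1 write a[1]=2 → slow++,fast++
(s=1,f=3) a[fast]=3≠a[slow]=2 write a[2]=3 → slow++,fast++
(s=2,f=4) a[fast]=3=a[slow] dup → fast++
(s=2,f=5) a[fast]=4≠a[slow]=3 write a[3]=4 → slow++,fast++
(s=3,f=6) a[fast]=6≠a[slow]=4 write a[4]=6 → slow++,fast++
(s=4,f=7) a[fast]=6=a[slow] dup → fast++
(s=4,f=8) a[fast]=6=a[slow] dup → fast++
(s=4,f=9) a[fast]=7≠a[slow]=6 write a[5]=7 → slow++,fast++
(s=5,f=10) a[fast]=9≠a[slow]=7 write a[6]=9 → slow++,fast++
(s=6,f=11) a[fast]=11≠a[slow]=9 write a[7]=11 → slow++,fast++
(s=7,f=12) a[fast]=11=a[slow] dup → fast++
(s=7,f=13) a[fast]=12≠a[slow]=11 write a[8]=12 → slow++,fast++
(s=8,f=14) a[fast]=13≠a[slow]=12 write a[9]=13 → slow++,fast++
(s=9,f=15) a[fast]=13=a[slow] dup → fast++

slow=9, fast=16, prefix=[1, 2, 3, 4, 6, 7, 9, 11, 12, 13]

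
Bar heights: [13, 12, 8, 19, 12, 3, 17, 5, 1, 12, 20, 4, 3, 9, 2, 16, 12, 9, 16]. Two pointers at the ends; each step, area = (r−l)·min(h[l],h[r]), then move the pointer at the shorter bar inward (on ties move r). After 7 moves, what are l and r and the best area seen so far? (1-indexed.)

l=4, r=15, best area=240

l=1 r=19: min(13,16)*18=234 best=234 *, l++
l=2 r=19: min(12,16)*17=204 best=234, l++
l=3 r=19: min(8,16)*16=128 best=234, l++
l=4 r=19: min(19,16)*15=240 best=240 *, r--
l=4 r=18: min(19,9)*14=126 best=240, r--
l=4 r=17: min(19,12)*13=156 best=240, r--
l=4 r=16: min(19,16)*12=192 best=240, r--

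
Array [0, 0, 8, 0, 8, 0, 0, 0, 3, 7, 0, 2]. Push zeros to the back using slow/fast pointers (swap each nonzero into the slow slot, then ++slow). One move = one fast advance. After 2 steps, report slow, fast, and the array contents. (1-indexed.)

slow=1 fast=1: a[fast]=0, fast++
slow=1 fast=2: a[fast]=0, fast++

slow=1, fast=3, a=[0, 0, 8, 0, 8, 0, 0, 0, 3, 7, 0, 2]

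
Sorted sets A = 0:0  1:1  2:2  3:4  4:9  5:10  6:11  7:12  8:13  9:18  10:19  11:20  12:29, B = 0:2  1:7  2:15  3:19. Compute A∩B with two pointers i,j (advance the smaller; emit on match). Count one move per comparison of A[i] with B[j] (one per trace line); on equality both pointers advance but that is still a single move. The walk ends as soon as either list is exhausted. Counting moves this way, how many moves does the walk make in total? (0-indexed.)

i=0 j=0: 0<2, i++
i=1 j=0: 1<2, i++
i=2 j=0: 2==2 emit, i++,j++
i=3 j=1: 4<7, i++
i=4 j=1: 9>7, j++
i=4 j=2: 9<15, i++
i=5 j=2: 10<15, i++
i=6 j=2: 11<15, i++
i=7 j=2: 12<15, i++
i=8 j=2: 13<15, i++
i=9 j=2: 18>15, j++
i=9 j=3: 18<19, i++
i=10 j=3: 19==19 emit, i++,j++

13 moves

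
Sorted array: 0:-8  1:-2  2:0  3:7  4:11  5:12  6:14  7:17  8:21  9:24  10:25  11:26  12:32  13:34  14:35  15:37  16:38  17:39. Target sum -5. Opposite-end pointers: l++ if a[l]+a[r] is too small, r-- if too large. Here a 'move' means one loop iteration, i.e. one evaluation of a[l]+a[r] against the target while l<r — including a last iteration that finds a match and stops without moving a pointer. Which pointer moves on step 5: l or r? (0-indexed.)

[0,17] -8+39=31 >-5 → r--
[0,16] -8+38=30 >-5 → r--
[0,15] -8+37=29 >-5 → r--
[0,14] -8+35=27 >-5 → r--
[0,13] -8+34=26 >-5 → r--

r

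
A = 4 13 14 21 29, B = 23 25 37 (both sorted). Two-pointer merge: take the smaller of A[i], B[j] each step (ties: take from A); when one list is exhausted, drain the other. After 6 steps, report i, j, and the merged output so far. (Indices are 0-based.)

[i=0,j=0] A[i]=4<=B[j]=23 take 4 → i++
[i=1,j=0] A[i]=13<=B[j]=23 take 13 → i++
[i=2,j=0] A[i]=14<=B[j]=23 take 14 → i++
[i=3,j=0] A[i]=21<=B[j]=23 take 21 → i++
[i=4,j=0] A[i]=29>B[j]=23 take 23 → j++
[i=4,j=1] A[i]=29>B[j]=25 take 25 → j++

i=4, j=2, merged so far=[4, 13, 14, 21, 23, 25]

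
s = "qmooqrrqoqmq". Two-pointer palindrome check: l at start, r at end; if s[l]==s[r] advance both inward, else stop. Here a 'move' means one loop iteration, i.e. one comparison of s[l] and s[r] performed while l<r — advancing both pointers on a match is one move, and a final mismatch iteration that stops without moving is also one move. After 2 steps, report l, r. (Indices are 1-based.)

l=1 r=12: 'q'=='q', l++,r--
l=2 r=11: 'm'=='m', l++,r--

l=3, r=10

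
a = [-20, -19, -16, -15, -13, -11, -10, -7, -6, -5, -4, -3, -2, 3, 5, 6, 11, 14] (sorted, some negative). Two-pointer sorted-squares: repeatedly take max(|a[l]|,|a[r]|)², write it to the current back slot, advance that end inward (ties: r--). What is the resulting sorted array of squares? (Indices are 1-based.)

[4, 9, 9, 16, 25, 25, 36, 36, 49, 100, 121, 121, 169, 196, 225, 256, 361, 400]

[1,18] |-20|>|14| out[18]=400 → l++
[2,18] |-19|>|14| out[17]=361 → l++
[3,18] |-16|>|14| out[16]=256 → l++
[4,18] |-15|>|14| out[15]=225 → l++
[5,18] |-13|<=|14| out[14]=196 → r--
[5,17] |-13|>|11| out[13]=169 → l++
[6,17] |-11|<=|11| out[12]=121 → r--
[6,16] |-11|>|6| out[11]=121 → l++
[7,16] |-10|>|6| out[10]=100 → l++
[8,16] |-7|>|6| out[9]=49 → l++
[9,16] |-6|<=|6| out[8]=36 → r--
[9,15] |-6|>|5| out[7]=36 → l++
[10,15] |-5|<=|5| out[6]=25 → r--
[10,14] |-5|>|3| out[5]=25 → l++
[11,14] |-4|>|3| out[4]=16 → l++
[12,14] |-3|<=|3| out[3]=9 → r--
[12,13] |-3|>|-2| out[2]=9 → l++
[13,13] |-2|<=|-2| out[1]=4 → r--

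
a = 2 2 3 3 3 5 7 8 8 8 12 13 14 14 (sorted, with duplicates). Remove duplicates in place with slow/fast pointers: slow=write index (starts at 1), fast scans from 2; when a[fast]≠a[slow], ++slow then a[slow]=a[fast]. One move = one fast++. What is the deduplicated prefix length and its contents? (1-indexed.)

length 8; prefix = [2, 3, 5, 7, 8, 12, 13, 14]

slow=1 fast=2: a[fast]=2=a[slow] dup, fast++
slow=1 fast=3: a[fast]=3≠a[slow]=2 write a[2]=3, slow++,fast++
slow=2 fast=4: a[fast]=3=a[slow] dup, fast++
slow=2 fast=5: a[fast]=3=a[slow] dup, fast++
slow=2 fast=6: a[fast]=5≠a[slow]=3 write a[3]=5, slow++,fast++
slow=3 fast=7: a[fast]=7≠a[slow]=5 write a[4]=7, slow++,fast++
slow=4 fast=8: a[fast]=8≠a[slow]=7 write a[5]=8, slow++,fast++
slow=5 fast=9: a[fast]=8=a[slow] dup, fast++
slow=5 fast=10: a[fast]=8=a[slow] dup, fast++
slow=5 fast=11: a[fast]=12≠a[slow]=8 write a[6]=12, slow++,fast++
slow=6 fast=12: a[fast]=13≠a[slow]=12 write a[7]=13, slow++,fast++
slow=7 fast=13: a[fast]=14≠a[slow]=13 write a[8]=14, slow++,fast++
slow=8 fast=14: a[fast]=14=a[slow] dup, fast++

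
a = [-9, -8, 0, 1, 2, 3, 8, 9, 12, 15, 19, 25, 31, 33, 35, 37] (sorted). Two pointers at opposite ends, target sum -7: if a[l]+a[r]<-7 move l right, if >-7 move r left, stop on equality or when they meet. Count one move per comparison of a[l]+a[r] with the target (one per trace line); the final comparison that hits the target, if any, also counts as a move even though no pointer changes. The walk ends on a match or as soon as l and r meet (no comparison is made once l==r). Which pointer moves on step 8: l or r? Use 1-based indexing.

r

l=1 r=16: -9+37=28 >-7, r--
l=1 r=15: -9+35=26 >-7, r--
l=1 r=14: -9+33=24 >-7, r--
l=1 r=13: -9+31=22 >-7, r--
l=1 r=12: -9+25=16 >-7, r--
l=1 r=11: -9+19=10 >-7, r--
l=1 r=10: -9+15=6 >-7, r--
l=1 r=9: -9+12=3 >-7, r--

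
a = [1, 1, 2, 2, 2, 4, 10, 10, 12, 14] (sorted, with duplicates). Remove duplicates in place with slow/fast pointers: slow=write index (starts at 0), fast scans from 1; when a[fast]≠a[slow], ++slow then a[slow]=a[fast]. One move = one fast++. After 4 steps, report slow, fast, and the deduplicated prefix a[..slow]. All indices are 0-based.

slow=1, fast=5, prefix=[1, 2]

(s=0,f=1) a[fast]=1=a[slow] dup → fast++
(s=0,f=2) a[fast]=2≠a[slow]=1 write a[1]=2 → slow++,fast++
(s=1,f=3) a[fast]=2=a[slow] dup → fast++
(s=1,f=4) a[fast]=2=a[slow] dup → fast++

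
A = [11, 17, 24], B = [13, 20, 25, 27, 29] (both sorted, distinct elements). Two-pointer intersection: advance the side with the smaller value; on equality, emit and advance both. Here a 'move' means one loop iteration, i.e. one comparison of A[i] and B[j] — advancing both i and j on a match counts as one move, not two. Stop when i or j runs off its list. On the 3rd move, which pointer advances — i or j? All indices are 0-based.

i=0 j=0: 11<13, i++
i=1 j=0: 17>13, j++
i=1 j=1: 17<20, i++

i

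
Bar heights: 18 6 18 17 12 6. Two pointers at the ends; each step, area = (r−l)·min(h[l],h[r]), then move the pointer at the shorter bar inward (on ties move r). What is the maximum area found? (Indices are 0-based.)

[0,5] min(18,6)*5=30 best=30 * → r--
[0,4] min(18,12)*4=48 best=48 * → r--
[0,3] min(18,17)*3=51 best=51 * → r--
[0,2] min(18,18)*2=36 best=51 → r--
[0,1] min(18,6)*1=6 best=51 → r--

max area = 51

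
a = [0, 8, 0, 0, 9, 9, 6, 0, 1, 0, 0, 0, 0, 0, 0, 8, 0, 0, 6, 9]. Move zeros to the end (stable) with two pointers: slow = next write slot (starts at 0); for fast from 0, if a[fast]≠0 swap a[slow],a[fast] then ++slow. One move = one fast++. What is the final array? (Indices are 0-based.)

(s=0,f=0) a[fast]=0 → fast++
(s=0,f=1) a[fast]=8≠0 swap→a[0]=8 → slow++,fast++
(s=1,f=2) a[fast]=0 → fast++
(s=1,f=3) a[fast]=0 → fast++
(s=1,f=4) a[fast]=9≠0 swap→a[1]=9 → slow++,fast++
(s=2,f=5) a[fast]=9≠0 swap→a[2]=9 → slow++,fast++
(s=3,f=6) a[fast]=6≠0 swap→a[3]=6 → slow++,fast++
(s=4,f=7) a[fast]=0 → fast++
(s=4,f=8) a[fast]=1≠0 swap→a[4]=1 → slow++,fast++
(s=5,f=9) a[fast]=0 → fast++
(s=5,f=10) a[fast]=0 → fast++
(s=5,f=11) a[fast]=0 → fast++
(s=5,f=12) a[fast]=0 → fast++
(s=5,f=13) a[fast]=0 → fast++
(s=5,f=14) a[fast]=0 → fast++
(s=5,f=15) a[fast]=8≠0 swap→a[5]=8 → slow++,fast++
(s=6,f=16) a[fast]=0 → fast++
(s=6,f=17) a[fast]=0 → fast++
(s=6,f=18) a[fast]=6≠0 swap→a[6]=6 → slow++,fast++
(s=7,f=19) a[fast]=9≠0 swap→a[7]=9 → slow++,fast++

[8, 9, 9, 6, 1, 8, 6, 9, 0, 0, 0, 0, 0, 0, 0, 0, 0, 0, 0, 0]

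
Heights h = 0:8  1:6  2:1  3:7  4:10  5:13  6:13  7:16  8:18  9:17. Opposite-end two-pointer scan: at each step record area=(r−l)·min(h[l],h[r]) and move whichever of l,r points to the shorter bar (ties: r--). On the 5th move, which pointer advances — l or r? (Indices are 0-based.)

l

l=0 r=9: min(8,17)*9=72 best=72 *, l++
l=1 r=9: min(6,17)*8=48 best=72, l++
l=2 r=9: min(1,17)*7=7 best=72, l++
l=3 r=9: min(7,17)*6=42 best=72, l++
l=4 r=9: min(10,17)*5=50 best=72, l++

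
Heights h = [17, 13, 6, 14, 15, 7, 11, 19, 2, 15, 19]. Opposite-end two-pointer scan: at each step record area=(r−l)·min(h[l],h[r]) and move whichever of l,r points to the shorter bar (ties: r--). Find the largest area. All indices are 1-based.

l=1 r=11: min(17,19)*10=170 best=170 *, l++
l=2 r=11: min(13,19)*9=117 best=170, l++
l=3 r=11: min(6,19)*8=48 best=170, l++
l=4 r=11: min(14,19)*7=98 best=170, l++
l=5 r=11: min(15,19)*6=90 best=170, l++
l=6 r=11: min(7,19)*5=35 best=170, l++
l=7 r=11: min(11,19)*4=44 best=170, l++
l=8 r=11: min(19,19)*3=57 best=170, r--
l=8 r=10: min(19,15)*2=30 best=170, r--
l=8 r=9: min(19,2)*1=2 best=170, r--

max area = 170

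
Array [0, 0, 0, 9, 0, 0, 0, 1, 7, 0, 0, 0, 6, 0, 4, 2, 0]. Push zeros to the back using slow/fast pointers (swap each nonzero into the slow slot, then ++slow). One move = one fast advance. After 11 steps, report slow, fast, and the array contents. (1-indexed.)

slow=1 fast=1: a[fast]=0, fast++
slow=1 fast=2: a[fast]=0, fast++
slow=1 fast=3: a[fast]=0, fast++
slow=1 fast=4: a[fast]=9≠0 swap→a[1]=9, slow++,fast++
slow=2 fast=5: a[fast]=0, fast++
slow=2 fast=6: a[fast]=0, fast++
slow=2 fast=7: a[fast]=0, fast++
slow=2 fast=8: a[fast]=1≠0 swap→a[2]=1, slow++,fast++
slow=3 fast=9: a[fast]=7≠0 swap→a[3]=7, slow++,fast++
slow=4 fast=10: a[fast]=0, fast++
slow=4 fast=11: a[fast]=0, fast++

slow=4, fast=12, a=[9, 1, 7, 0, 0, 0, 0, 0, 0, 0, 0, 0, 6, 0, 4, 2, 0]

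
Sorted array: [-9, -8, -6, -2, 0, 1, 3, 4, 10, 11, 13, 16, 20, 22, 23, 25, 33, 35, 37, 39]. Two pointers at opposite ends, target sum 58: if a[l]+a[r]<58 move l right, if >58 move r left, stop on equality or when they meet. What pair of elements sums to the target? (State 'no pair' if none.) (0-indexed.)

(23, 35)

[0,19] -9+39=30 <58 → l++
[1,19] -8+39=31 <58 → l++
[2,19] -6+39=33 <58 → l++
[3,19] -2+39=37 <58 → l++
[4,19] 0+39=39 <58 → l++
[5,19] 1+39=40 <58 → l++
[6,19] 3+39=42 <58 → l++
[7,19] 4+39=43 <58 → l++
[8,19] 10+39=49 <58 → l++
[9,19] 11+39=50 <58 → l++
[10,19] 13+39=52 <58 → l++
[11,19] 16+39=55 <58 → l++
[12,19] 20+39=59 >58 → r--
[12,18] 20+37=57 <58 → l++
[13,18] 22+37=59 >58 → r--
[13,17] 22+35=57 <58 → l++
[14,17] 23+35=58 → found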